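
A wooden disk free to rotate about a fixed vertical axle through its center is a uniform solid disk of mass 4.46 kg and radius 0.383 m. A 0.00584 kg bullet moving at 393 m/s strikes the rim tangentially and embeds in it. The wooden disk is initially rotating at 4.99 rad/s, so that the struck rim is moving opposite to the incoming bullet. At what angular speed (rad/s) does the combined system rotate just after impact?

|ω_f| ≈ 2.30 rad/s

About the axle the impulsive forces during the collision are internal, so angular momentum about that axis is conserved.
I_p = ½(4.46)(0.383)² = 0.3271 kg·m². Taking the sense of the bullet's angular momentum as positive, L_{bullet} = m v R = (0.00584)(393)(0.383) = 0.8790 kg·m²/s.
L_i = −I_p ω_p + m v R = −(0.3271)(4.99) + 0.8790 = -0.7533 kg·m²/s.
After sticking, I_f = I_p + m R² = 0.3271 + (0.00584)(0.383)² = 0.3280 kg·m².
ω_f = L_i / I_f = -0.7533 / 0.3280 = -2.297 rad/s.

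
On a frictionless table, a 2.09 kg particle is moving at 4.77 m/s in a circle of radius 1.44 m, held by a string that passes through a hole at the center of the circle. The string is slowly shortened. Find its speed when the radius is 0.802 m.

v₂ ≈ 8.56 m/s

Central (radial) force ⇒ zero torque about the center ⇒ m v r is constant.
v₂ = v₁ r₁ / r₂ = (4.77)(1.44) / (0.802) = 8.565 m/s.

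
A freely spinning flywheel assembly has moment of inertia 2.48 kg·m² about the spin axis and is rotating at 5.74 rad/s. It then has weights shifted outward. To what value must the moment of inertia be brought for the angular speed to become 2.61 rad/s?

I₂ ≈ 5.45 kg·m²

Angular momentum about the spin axis is conserved since the torque about it is zero.
I₂ = I₁ω₁ / ω₂ = (2.48)(5.74) / (2.61) = 5.454 kg·m².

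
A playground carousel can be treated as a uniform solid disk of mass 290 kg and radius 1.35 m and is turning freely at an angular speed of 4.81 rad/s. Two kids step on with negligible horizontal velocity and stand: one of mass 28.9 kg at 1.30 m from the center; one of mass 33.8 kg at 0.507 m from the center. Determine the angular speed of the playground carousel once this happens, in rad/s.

ω_f ≈ 3.95 rad/s

No external torque acts about the center; L_before = L_after.
I_p = ½(290)(1.35)² = 264.3 kg·m².
Added inertia Σmr² = (28.9)(1.30)² + (33.8)(0.507)² = 57.53 kg·m²; I_f = 264.3 + 57.53 = 321.8 kg·m².
ω_f = I_p ω_i / I_f = (264.3)(4.81) / 321.8 = 3.950 rad/s.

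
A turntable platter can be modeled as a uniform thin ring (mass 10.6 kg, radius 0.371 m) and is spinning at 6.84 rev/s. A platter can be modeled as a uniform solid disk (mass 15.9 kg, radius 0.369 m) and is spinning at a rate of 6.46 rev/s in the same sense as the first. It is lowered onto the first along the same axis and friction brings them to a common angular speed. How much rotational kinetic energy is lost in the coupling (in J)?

ΔKE lost ≈ 1.77 J

The coupling torques are internal; angular momentum about the shared axis is conserved.
Moments of inertia: I_A = (10.6)(0.371)² = 1.459 kg·m²; I_B = ½(15.9)(0.369)² = 1.082 kg·m².
Taking A's sense as positive: L = (1.459)(6.84) + (1.082)(6.46) = 16.97 kg·m²·rev/s.
Combined I = 1.459 + 1.082 = 2.541 kg·m².
ω_f = L / I = 16.97 / 2.541 = 6.678 rev/s.
KE_i = ½ΣIω² = 2239 J; KE_f = ½(2.541)(41.96)² = 2237 J.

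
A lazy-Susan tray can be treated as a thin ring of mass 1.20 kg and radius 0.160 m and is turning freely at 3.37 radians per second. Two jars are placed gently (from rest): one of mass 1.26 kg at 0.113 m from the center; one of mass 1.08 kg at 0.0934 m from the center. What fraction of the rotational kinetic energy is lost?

fraction ≈ 0.454

No external torque acts about the center; L_before = L_after.
I_p = (1.20)(0.160)² = 0.03072 kg·m².
Added inertia Σmr² = (1.26)(0.113)² + (1.08)(0.0934)² = 0.02551 kg·m²; I_f = 0.03072 + 0.02551 = 0.05623 kg·m².
ω_f = I_p ω_i / I_f = (0.03072)(3.37) / 0.05623 = 1.841 rad/s.
KE_i = ½(0.03072)(3.370 rad/s)² = 0.1744 J; KE_f = ½(0.05623)(1.841)² = 0.09530 J.
Fraction lost = 0.4537.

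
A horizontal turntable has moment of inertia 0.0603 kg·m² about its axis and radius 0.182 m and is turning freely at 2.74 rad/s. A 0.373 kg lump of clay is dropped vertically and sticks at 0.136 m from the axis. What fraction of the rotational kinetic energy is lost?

No external torque acts about the axis; L_before = L_after.
Added inertia Σmr² = (0.373)(0.136)² = 0.006899 kg·m²; I_f = 0.06030 + 0.006899 = 0.06720 kg·m².
ω_f = I_p ω_i / I_f = (0.06030)(2.74) / 0.06720 = 2.459 rad/s.
KE_i = ½(0.06030)(2.740 rad/s)² = 0.2264 J; KE_f = ½(0.06720)(2.459)² = 0.2031 J.
Fraction lost = 0.1027.

fraction ≈ 0.103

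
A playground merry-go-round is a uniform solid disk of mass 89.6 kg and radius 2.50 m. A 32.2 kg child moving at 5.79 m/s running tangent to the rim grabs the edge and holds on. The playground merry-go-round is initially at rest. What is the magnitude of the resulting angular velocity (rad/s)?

About the axle the impulsive forces during the collision are internal, so angular momentum about that axis is conserved.
I_p = ½(89.6)(2.50)² = 280.0 kg·m². Taking the sense of the child's angular momentum as positive, L_{child} = m v R = (32.2)(5.79)(2.50) = 466.1 kg·m²/s.
L_i = 0 + 466.1 = 466.1 kg·m²/s.
After sticking, I_f = I_p + m R² = 280.0 + (32.2)(2.50)² = 481.2 kg·m².
ω_f = L_i / I_f = 466.1 / 481.2 = 0.9685 rad/s.

|ω_f| ≈ 0.969 rad/s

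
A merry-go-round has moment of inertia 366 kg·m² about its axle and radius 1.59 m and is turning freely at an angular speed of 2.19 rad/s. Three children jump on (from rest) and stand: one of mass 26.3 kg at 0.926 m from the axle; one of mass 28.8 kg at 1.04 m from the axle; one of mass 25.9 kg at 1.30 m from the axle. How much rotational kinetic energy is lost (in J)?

energy lost ≈ 185 J

The added mass arrives with no angular momentum about the axle, and any external torque about the axle is negligible, so the system's angular momentum is conserved.
Added inertia Σmr² = (26.3)(0.926)² + (28.8)(1.04)² + (25.9)(1.30)² = 97.47 kg·m²; I_f = 366.0 + 97.47 = 463.5 kg·m².
ω_f = I_p ω_i / I_f = (366.0)(2.19) / 463.5 = 1.729 rad/s.
KE_i = ½(366.0)(2.190 rad/s)² = 877.7 J; KE_f = ½(463.5)(1.729)² = 693.1 J.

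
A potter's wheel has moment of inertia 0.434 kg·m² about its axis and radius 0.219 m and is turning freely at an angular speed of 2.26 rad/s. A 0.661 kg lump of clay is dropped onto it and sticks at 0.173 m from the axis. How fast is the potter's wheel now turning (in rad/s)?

ω_f ≈ 2.16 rad/s

No external torque acts about the axis; L_before = L_after.
Added inertia Σmr² = (0.661)(0.173)² = 0.01978 kg·m²; I_f = 0.4340 + 0.01978 = 0.4538 kg·m².
ω_f = I_p ω_i / I_f = (0.4340)(2.26) / 0.4538 = 2.161 rad/s.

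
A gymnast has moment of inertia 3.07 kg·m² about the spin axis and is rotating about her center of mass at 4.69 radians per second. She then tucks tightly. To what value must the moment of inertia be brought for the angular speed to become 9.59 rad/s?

I₂ ≈ 1.50 kg·m²

No external torque acts about the spin axis, so angular momentum is conserved.
I₂ = I₁ω₁ / ω₂ = (3.07)(4.69) / (9.59) = 1.501 kg·m².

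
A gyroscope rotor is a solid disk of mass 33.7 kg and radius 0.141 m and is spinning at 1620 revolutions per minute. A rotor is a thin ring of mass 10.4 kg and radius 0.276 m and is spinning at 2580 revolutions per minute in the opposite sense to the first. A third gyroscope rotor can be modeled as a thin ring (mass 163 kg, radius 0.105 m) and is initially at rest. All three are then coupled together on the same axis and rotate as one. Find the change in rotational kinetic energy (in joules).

ΔKE ≈ -29500 J

The coupling torques are internal; angular momentum about the shared axis is conserved.
Moments of inertia: I_A = ½(33.7)(0.141)² = 0.3350 kg·m²; I_B = (10.4)(0.276)² = 0.7922 kg·m²; I_C = (163)(0.105)² = 1.797 kg·m².
Taking A's sense as positive: L = (0.3350)(1620) − (0.7922)(2580) = -1501 kg·m²·rpm.
Combined I = 0.3350 + 0.7922 + 1.797 = 2.924 kg·m².
ω_f = L / I = -1501 / 2.924 = -513.4 rpm.
KE_i = ½ΣIω² = 33740 J; KE_f = ½(2.924)(53.76)² = 4226 J.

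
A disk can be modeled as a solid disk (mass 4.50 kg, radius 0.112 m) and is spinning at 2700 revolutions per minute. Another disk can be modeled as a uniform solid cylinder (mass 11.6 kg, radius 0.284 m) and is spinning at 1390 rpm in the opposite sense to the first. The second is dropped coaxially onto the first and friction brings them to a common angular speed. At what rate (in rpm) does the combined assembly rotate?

The coupling torques are internal; angular momentum about the shared axis is conserved.
Moments of inertia: I_A = ½(4.50)(0.112)² = 0.02822 kg·m²; I_B = ½(11.6)(0.284)² = 0.4678 kg·m².
Taking A's sense as positive: L = (0.02822)(2700) − (0.4678)(1390) = -574.0 kg·m²·rpm.
Combined I = 0.02822 + 0.4678 = 0.4960 kg·m².
ω_f = L / I = -574.0 / 0.4960 = -1157 rpm.

|ω_f| ≈ 1160 rpm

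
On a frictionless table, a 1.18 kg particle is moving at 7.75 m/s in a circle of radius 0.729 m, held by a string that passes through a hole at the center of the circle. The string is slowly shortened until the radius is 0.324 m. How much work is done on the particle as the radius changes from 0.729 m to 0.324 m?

W ≈ 144 J

Central (radial) force ⇒ zero torque about the center ⇒ m v r is constant.
v₂ = v₁ r₁ / r₂ = (7.75)(0.729) / (0.324) = 17.44 m/s.
W = ΔKE = ½m(v₂² − v₁²) = 144.0 J.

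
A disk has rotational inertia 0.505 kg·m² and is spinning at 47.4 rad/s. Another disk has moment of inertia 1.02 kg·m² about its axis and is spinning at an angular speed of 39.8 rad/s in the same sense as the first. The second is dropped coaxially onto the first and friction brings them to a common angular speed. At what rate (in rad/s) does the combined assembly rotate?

No external torque acts about the common axis, so total angular momentum is conserved.
Taking A's sense as positive: L = (0.5050)(47.4) + (1.020)(39.8) = 64.53 kg·m²·rad/s.
Combined I = 0.5050 + 1.020 = 1.525 kg·m².
ω_f = L / I = 64.53 / 1.525 = 42.32 rad/s.

|ω_f| ≈ 42.3 rad/s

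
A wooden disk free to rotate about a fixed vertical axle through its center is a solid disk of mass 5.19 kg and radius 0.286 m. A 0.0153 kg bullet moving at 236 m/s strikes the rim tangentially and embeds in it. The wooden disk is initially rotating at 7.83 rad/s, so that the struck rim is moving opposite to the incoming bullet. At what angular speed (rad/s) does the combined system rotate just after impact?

|ω_f| ≈ 2.95 rad/s

The axle reaction passes through the axle and exerts no torque about it; angular momentum about the axle is conserved through the impact.
I_p = ½(5.19)(0.286)² = 0.2123 kg·m². Taking the sense of the bullet's angular momentum as positive, L_{bullet} = m v R = (0.0153)(236)(0.286) = 1.033 kg·m²/s.
L_i = −I_p ω_p + m v R = −(0.2123)(7.83) + 1.033 = -0.6293 kg·m²/s.
After sticking, I_f = I_p + m R² = 0.2123 + (0.0153)(0.286)² = 0.2135 kg·m².
ω_f = L_i / I_f = -0.6293 / 0.2135 = -2.947 rad/s.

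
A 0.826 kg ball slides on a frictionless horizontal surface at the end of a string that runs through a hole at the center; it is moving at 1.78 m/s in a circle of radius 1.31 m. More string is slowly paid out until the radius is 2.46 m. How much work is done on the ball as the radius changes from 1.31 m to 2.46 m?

W ≈ -0.937 J

The only horizontal force on the mass is along the cord (radial), so it exerts no torque about the hole and angular momentum m v r is conserved.
v₂ = v₁ r₁ / r₂ = (1.78)(1.31) / (2.46) = 0.9479 m/s.
W = ΔKE = ½m(v₂² − v₁²) = -0.9375 J.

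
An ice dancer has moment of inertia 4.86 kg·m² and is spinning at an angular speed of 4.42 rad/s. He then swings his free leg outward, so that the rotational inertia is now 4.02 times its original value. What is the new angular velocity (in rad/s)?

ω₂ ≈ 1.10 rad/s

With no external torque about the axis, L is conserved: I₁ω₁ = I₂ω₂.
I₂ = 4.02 × 4.86 = 19.54 kg·m².
ω₂ = I₁ω₁ / I₂ = (4.860)(4.42 rad/s) / (19.54) = 1.100 rad/s.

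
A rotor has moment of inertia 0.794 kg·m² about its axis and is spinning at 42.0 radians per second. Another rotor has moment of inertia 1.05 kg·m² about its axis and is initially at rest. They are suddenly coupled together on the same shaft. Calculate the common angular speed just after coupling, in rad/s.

The coupling torques are internal; angular momentum about the shared axis is conserved.
Taking A's sense as positive: L = (0.7940)(42.0) = 33.35 kg·m²·rad/s.
Combined I = 0.7940 + 1.050 = 1.844 kg·m².
ω_f = L / I = 33.35 / 1.844 = 18.08 rad/s.

|ω_f| ≈ 18.1 rad/s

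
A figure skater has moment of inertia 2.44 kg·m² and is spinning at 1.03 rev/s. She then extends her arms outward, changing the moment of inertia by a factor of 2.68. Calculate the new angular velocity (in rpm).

ω₂ ≈ 23.1 rpm

Angular momentum about the spin axis is conserved since the torque about it is zero.
I₂ = 2.68 × 2.44 = 6.539 kg·m².
ω₂ = I₁ω₁ / I₂ = (2.440)(1.03 rev/s) / (6.539) = 0.3843 rev/s = 23.06 rpm.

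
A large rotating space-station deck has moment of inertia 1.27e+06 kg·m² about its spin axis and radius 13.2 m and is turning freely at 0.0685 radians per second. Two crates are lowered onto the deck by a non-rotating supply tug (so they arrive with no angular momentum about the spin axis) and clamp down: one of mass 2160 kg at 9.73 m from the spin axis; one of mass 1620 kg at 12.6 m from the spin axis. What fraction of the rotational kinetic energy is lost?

fraction ≈ 0.267

No external torque acts about the spin axis; L_before = L_after.
Added inertia Σmr² = (2160)(9.73)² + (1620)(12.6)² = 4.617e+05 kg·m²; I_f = 1.270e+06 + 4.617e+05 = 1.732e+06 kg·m².
ω_f = I_p ω_i / I_f = (1.270e+06)(0.0685) / 1.732e+06 = 0.05024 rad/s.
KE_i = ½(1.270e+06)(0.06850 rad/s)² = 2980 J; KE_f = ½(1.732e+06)(0.05024)² = 2185 J.
Fraction lost = 0.2666.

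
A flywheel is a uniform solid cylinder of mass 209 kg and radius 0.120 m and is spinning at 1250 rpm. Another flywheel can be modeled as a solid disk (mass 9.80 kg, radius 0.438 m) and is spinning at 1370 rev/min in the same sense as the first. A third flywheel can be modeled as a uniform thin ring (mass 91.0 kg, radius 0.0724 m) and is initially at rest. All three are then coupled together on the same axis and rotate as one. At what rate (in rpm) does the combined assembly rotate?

|ω_f| ≈ 1080 rpm

The coupling torques are internal; angular momentum about the shared axis is conserved.
Moments of inertia: I_A = ½(209)(0.120)² = 1.505 kg·m²; I_B = ½(9.80)(0.438)² = 0.9400 kg·m²; I_C = (91.0)(0.0724)² = 0.4770 kg·m².
Taking A's sense as positive: L = (1.505)(1250) + (0.9400)(1370) = 3169 kg·m²·rpm.
Combined I = 1.505 + 0.9400 + 0.4770 = 2.922 kg·m².
ω_f = L / I = 3169 / 2.922 = 1085 rpm.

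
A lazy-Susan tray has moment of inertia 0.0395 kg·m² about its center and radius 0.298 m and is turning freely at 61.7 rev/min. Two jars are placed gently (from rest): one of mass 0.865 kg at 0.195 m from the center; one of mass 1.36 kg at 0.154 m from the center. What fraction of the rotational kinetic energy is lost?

fraction ≈ 0.623

The added mass arrives with no angular momentum about the center, and any external torque about the center is negligible, so the system's angular momentum is conserved.
Added inertia Σmr² = (0.865)(0.195)² + (1.36)(0.154)² = 0.06515 kg·m²; I_f = 0.03950 + 0.06515 = 0.1046 kg·m².
ω_f = I_p ω_i / I_f = (0.03950)(61.7) / 0.1046 = 23.29 rpm.
KE_i = ½(0.03950)(6.461 rad/s)² = 0.8245 J; KE_f = ½(0.1046)(2.439)² = 0.3112 J.
Fraction lost = 0.6225.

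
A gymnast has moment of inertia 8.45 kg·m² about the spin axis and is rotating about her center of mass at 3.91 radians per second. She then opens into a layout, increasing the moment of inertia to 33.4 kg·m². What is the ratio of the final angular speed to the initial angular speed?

With no external torque about the axis, L is conserved: I₁ω₁ = I₂ω₂.
ω₂/ω₁ = I₁/I₂ = 8.450 / 33.40 = 0.2530.

ω₂/ω₁ ≈ 0.253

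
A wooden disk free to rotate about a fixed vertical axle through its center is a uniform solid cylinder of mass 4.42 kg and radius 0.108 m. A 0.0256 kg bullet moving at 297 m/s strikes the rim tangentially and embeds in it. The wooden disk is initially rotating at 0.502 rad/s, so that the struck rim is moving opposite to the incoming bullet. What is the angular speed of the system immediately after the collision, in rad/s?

The axle reaction passes through the axle and exerts no torque about it; angular momentum about the axle is conserved through the impact.
I_p = ½(4.42)(0.108)² = 0.02578 kg·m². Taking the sense of the bullet's angular momentum as positive, L_{bullet} = m v R = (0.0256)(297)(0.108) = 0.8211 kg·m²/s.
L_i = −I_p ω_p + m v R = −(0.02578)(0.502) + 0.8211 = 0.8082 kg·m²/s.
After sticking, I_f = I_p + m R² = 0.02578 + (0.0256)(0.108)² = 0.02608 kg·m².
ω_f = L_i / I_f = 0.8082 / 0.02608 = 30.99 rad/s.

|ω_f| ≈ 31.0 rad/s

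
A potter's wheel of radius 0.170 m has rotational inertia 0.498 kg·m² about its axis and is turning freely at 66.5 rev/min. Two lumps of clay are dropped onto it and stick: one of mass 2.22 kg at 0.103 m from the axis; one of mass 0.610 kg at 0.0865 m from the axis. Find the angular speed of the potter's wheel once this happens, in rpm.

No external torque acts about the axis; L_before = L_after.
Added inertia Σmr² = (2.22)(0.103)² + (0.610)(0.0865)² = 0.02812 kg·m²; I_f = 0.4980 + 0.02812 = 0.5261 kg·m².
ω_f = I_p ω_i / I_f = (0.4980)(66.5) / 0.5261 = 62.95 rpm.

ω_f ≈ 62.9 rpm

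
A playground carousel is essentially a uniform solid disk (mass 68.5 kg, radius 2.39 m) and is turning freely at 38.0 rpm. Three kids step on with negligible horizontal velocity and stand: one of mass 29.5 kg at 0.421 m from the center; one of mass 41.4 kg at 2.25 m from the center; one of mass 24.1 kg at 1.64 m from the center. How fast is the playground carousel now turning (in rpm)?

ω_f ≈ 15.6 rpm

No external torque acts about the center; L_before = L_after.
I_p = ½(68.5)(2.39)² = 195.6 kg·m².
Added inertia Σmr² = (29.5)(0.421)² + (41.4)(2.25)² + (24.1)(1.64)² = 279.6 kg·m²; I_f = 195.6 + 279.6 = 475.3 kg·m².
ω_f = I_p ω_i / I_f = (195.6)(38.0) / 475.3 = 15.64 rpm.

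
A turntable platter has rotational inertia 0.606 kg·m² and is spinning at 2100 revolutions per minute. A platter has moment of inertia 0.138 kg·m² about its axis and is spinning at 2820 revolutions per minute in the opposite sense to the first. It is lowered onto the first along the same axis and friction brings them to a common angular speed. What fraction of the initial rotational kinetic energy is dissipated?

No external torque acts about the common axis, so total angular momentum is conserved.
Taking A's sense as positive: L = (0.6060)(2100) − (0.1380)(2820) = 883.4 kg·m²·rpm.
Combined I = 0.6060 + 0.1380 = 0.7440 kg·m².
ω_f = L / I = 883.4 / 0.7440 = 1187 rpm.
KE_i = ½ΣIω² = 20670 J; KE_f = ½(0.7440)(124.3)² = 5752 J.
Fraction dissipated = (KE_i − KE_f)/KE_i = 0.7217.

fraction ≈ 0.722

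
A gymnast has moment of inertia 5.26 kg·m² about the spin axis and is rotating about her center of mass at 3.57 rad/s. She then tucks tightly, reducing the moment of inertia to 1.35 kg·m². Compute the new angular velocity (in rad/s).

With no external torque about the axis, L is conserved: I₁ω₁ = I₂ω₂.
ω₂ = I₁ω₁ / I₂ = (5.260)(3.57 rad/s) / (1.350) = 13.91 rad/s.

ω₂ ≈ 13.9 rad/s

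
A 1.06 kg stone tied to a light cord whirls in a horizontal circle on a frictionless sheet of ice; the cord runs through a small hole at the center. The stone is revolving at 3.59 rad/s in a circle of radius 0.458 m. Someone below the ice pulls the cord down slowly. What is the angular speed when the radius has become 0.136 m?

ω₂ ≈ 40.7 rad/s

No torque about the axis ⇒ m r₁² ω₁ = m r₂² ω₂.
ω₂ = ω₁ (r₁/r₂)² = (3.59)(0.458/0.136)² = 40.71 rad/s.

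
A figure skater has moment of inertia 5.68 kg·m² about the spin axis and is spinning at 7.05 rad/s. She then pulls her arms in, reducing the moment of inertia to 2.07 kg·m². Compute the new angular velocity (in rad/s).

No external torque acts about the spin axis, so angular momentum is conserved.
ω₂ = I₁ω₁ / I₂ = (5.680)(7.05 rad/s) / (2.070) = 19.34 rad/s.

ω₂ ≈ 19.3 rad/s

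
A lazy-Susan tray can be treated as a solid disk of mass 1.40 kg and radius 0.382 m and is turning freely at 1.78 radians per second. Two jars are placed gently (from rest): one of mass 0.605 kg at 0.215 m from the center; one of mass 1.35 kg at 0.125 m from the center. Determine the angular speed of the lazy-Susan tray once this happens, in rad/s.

ω_f ≈ 1.20 rad/s

The added mass arrives with no angular momentum about the center, and any external torque about the center is negligible, so the system's angular momentum is conserved.
I_p = ½(1.40)(0.382)² = 0.1021 kg·m².
Added inertia Σmr² = (0.605)(0.215)² + (1.35)(0.125)² = 0.04906 kg·m²; I_f = 0.1021 + 0.04906 = 0.1512 kg·m².
ω_f = I_p ω_i / I_f = (0.1021)(1.78) / 0.1512 = 1.202 rad/s.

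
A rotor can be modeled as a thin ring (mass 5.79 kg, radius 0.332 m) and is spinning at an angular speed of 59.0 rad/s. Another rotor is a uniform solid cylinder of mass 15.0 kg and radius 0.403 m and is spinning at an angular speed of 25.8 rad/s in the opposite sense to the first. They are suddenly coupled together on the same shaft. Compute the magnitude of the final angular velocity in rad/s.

The coupling torques are internal; angular momentum about the shared axis is conserved.
Moments of inertia: I_A = (5.79)(0.332)² = 0.6382 kg·m²; I_B = ½(15.0)(0.403)² = 1.218 kg·m².
Taking A's sense as positive: L = (0.6382)(59.0) − (1.218)(25.8) = 6.227 kg·m²·rad/s.
Combined I = 0.6382 + 1.218 = 1.856 kg·m².
ω_f = L / I = 6.227 / 1.856 = 3.355 rad/s.

|ω_f| ≈ 3.35 rad/s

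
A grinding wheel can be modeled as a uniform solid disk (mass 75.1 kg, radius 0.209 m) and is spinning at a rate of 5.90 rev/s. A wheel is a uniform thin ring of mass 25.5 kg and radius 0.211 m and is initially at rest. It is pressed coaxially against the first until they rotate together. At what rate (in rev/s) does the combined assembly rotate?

|ω_f| ≈ 3.49 rev/s

No external torque acts about the common axis, so total angular momentum is conserved.
Moments of inertia: I_A = ½(75.1)(0.209)² = 1.640 kg·m²; I_B = (25.5)(0.211)² = 1.135 kg·m².
Taking A's sense as positive: L = (1.640)(5.90) = 9.677 kg·m²·rev/s.
Combined I = 1.640 + 1.135 = 2.776 kg·m².
ω_f = L / I = 9.677 / 2.776 = 3.487 rev/s.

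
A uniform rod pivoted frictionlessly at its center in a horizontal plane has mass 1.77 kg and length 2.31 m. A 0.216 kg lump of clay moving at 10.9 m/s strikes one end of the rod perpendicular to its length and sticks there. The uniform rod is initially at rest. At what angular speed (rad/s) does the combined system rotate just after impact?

About the pivot the impulsive forces during the collision are internal, so angular momentum about that axis is conserved.
I_p = (1/12)(1.77)(2.31)² = 0.7871 kg·m². Taking the sense of the lump of clay's angular momentum as positive, L_{lump} = m v R = (0.216)(10.9)(2.31/2) = 2.719 kg·m²/s.
L_i = 0 + 2.719 = 2.719 kg·m²/s.
After sticking, I_f = I_p + m R² = 0.7871 + (0.216)(2.31/2)² = 1.075 kg·m².
ω_f = L_i / I_f = 2.719 / 1.075 = 2.529 rad/s.

|ω_f| ≈ 2.53 rad/s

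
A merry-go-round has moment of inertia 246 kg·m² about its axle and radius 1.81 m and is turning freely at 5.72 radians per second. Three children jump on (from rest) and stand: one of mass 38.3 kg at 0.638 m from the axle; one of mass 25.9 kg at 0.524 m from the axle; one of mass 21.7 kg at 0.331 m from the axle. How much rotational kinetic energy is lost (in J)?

The added mass arrives with no angular momentum about the axle, and any external torque about the axle is negligible, so the system's angular momentum is conserved.
Added inertia Σmr² = (38.3)(0.638)² + (25.9)(0.524)² + (21.7)(0.331)² = 25.08 kg·m²; I_f = 246.0 + 25.08 = 271.1 kg·m².
ω_f = I_p ω_i / I_f = (246.0)(5.72) / 271.1 = 5.191 rad/s.
KE_i = ½(246.0)(5.720 rad/s)² = 4024 J; KE_f = ½(271.1)(5.191)² = 3652 J.

energy lost ≈ 372 J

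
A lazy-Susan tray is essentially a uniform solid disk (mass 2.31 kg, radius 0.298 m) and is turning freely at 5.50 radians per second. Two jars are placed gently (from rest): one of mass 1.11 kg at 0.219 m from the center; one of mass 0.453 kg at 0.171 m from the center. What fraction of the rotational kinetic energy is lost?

No external torque acts about the center; L_before = L_after.
I_p = ½(2.31)(0.298)² = 0.1026 kg·m².
Added inertia Σmr² = (1.11)(0.219)² + (0.453)(0.171)² = 0.06648 kg·m²; I_f = 0.1026 + 0.06648 = 0.1691 kg·m².
ω_f = I_p ω_i / I_f = (0.1026)(5.50) / 0.1691 = 3.337 rad/s.
KE_i = ½(0.1026)(5.500 rad/s)² = 1.551 J; KE_f = ½(0.1691)(3.337)² = 0.9413 J.
Fraction lost = 0.3933.

fraction ≈ 0.393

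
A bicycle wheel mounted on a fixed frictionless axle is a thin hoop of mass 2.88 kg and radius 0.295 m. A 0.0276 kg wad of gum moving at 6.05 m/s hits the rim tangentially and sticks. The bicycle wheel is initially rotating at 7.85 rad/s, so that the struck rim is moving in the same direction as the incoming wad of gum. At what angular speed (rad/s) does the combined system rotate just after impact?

The axle reaction passes through the axle and exerts no torque about it; angular momentum about the axle is conserved through the impact.
I_p = (2.88)(0.295)² = 0.2506 kg·m². Taking the sense of the wad of gum's angular momentum as positive, L_{wad} = m v R = (0.0276)(6.05)(0.295) = 0.04926 kg·m²/s.
L_i = +I_p ω_p + m v R = +(0.2506)(7.85) + 0.04926 = 2.017 kg·m²/s.
After sticking, I_f = I_p + m R² = 0.2506 + (0.0276)(0.295)² = 0.2530 kg·m².
ω_f = L_i / I_f = 2.017 / 0.2530 = 7.970 rad/s.

|ω_f| ≈ 7.97 rad/s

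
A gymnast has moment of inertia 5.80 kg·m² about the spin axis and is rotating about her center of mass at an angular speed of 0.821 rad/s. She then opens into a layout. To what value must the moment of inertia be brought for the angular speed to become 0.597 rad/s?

I₂ ≈ 7.98 kg·m²

Angular momentum about the spin axis is conserved since the torque about it is zero.
I₂ = I₁ω₁ / ω₂ = (5.80)(0.821) / (0.597) = 7.976 kg·m².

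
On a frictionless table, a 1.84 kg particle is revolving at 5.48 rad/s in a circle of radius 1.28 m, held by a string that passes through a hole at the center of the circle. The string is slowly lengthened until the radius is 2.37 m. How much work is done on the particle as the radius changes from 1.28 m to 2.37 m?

The constraining force is radial, so m r² ω about the center is conserved.
ω₂ = ω₁ (r₁/r₂)² = (5.48)(1.28/2.37)² = 1.598 rad/s.
W = ΔKE = ½m(v₂² − v₁²) = -32.06 J.

W ≈ -32.1 J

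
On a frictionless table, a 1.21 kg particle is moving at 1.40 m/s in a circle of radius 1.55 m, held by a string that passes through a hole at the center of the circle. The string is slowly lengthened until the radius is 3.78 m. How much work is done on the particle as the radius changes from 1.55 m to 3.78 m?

The only horizontal force on the mass is along the cord (radial), so it exerts no torque about the hole and angular momentum m v r is conserved.
v₂ = v₁ r₁ / r₂ = (1.40)(1.55) / (3.78) = 0.5741 m/s.
W = ΔKE = ½m(v₂² − v₁²) = -0.9864 J.

W ≈ -0.986 J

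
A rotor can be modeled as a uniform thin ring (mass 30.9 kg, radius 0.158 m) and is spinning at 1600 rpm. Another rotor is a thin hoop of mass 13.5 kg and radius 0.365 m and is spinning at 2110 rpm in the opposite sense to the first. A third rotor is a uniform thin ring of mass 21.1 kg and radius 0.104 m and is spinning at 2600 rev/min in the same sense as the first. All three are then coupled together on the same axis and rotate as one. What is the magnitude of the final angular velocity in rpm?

The coupling torques are internal; angular momentum about the shared axis is conserved.
Moments of inertia: I_A = (30.9)(0.158)² = 0.7714 kg·m²; I_B = (13.5)(0.365)² = 1.799 kg·m²; I_C = (21.1)(0.104)² = 0.2282 kg·m².
Taking A's sense as positive: L = (0.7714)(1600) − (1.799)(2110) + (0.2282)(2600) = -1967 kg·m²·rpm.
Combined I = 0.7714 + 1.799 + 0.2282 = 2.798 kg·m².
ω_f = L / I = -1967 / 2.798 = -703.1 rpm.

|ω_f| ≈ 703 rpm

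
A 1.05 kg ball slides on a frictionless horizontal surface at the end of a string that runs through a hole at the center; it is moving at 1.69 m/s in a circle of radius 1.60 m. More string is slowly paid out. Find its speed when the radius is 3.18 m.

The only horizontal force on the mass is along the cord (radial), so it exerts no torque about the hole and angular momentum m v r is conserved.
v₂ = v₁ r₁ / r₂ = (1.69)(1.60) / (3.18) = 0.8503 m/s.

v₂ ≈ 0.850 m/s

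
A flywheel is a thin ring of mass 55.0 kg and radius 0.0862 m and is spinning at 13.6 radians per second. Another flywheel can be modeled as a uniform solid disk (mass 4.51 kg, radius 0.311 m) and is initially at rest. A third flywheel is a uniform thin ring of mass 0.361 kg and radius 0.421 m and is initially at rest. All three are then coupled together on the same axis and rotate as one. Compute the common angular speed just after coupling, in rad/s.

No external torque acts about the common axis, so total angular momentum is conserved.
Moments of inertia: I_A = (55.0)(0.0862)² = 0.4087 kg·m²; I_B = ½(4.51)(0.311)² = 0.2181 kg·m²; I_C = (0.361)(0.421)² = 0.06398 kg·m².
Taking A's sense as positive: L = (0.4087)(13.6) = 5.558 kg·m²·rad/s.
Combined I = 0.4087 + 0.2181 + 0.06398 = 0.6908 kg·m².
ω_f = L / I = 5.558 / 0.6908 = 8.046 rad/s.

|ω_f| ≈ 8.05 rad/s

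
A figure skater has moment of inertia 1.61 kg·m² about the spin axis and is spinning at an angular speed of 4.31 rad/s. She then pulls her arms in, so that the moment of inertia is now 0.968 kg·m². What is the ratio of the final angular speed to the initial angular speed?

With no external torque about the axis, L is conserved: I₁ω₁ = I₂ω₂.
ω₂/ω₁ = I₁/I₂ = 1.610 / 0.9680 = 1.663.

ω₂/ω₁ ≈ 1.66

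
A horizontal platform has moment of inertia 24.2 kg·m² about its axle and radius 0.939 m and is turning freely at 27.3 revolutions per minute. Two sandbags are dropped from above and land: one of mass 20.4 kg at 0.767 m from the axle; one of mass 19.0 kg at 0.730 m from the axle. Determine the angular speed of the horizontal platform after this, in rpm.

No external torque acts about the axle; L_before = L_after.
Added inertia Σmr² = (20.4)(0.767)² + (19.0)(0.730)² = 22.13 kg·m²; I_f = 24.20 + 22.13 = 46.33 kg·m².
ω_f = I_p ω_i / I_f = (24.20)(27.3) / 46.33 = 14.26 rpm.

ω_f ≈ 14.3 rpm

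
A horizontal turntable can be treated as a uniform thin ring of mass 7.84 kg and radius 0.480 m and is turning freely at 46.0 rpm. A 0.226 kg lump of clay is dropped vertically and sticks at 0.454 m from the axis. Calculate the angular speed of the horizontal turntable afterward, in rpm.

The added mass arrives with no angular momentum about the axis, and any external torque about the axis is negligible, so the system's angular momentum is conserved.
I_p = (7.84)(0.480)² = 1.806 kg·m².
Added inertia Σmr² = (0.226)(0.454)² = 0.04658 kg·m²; I_f = 1.806 + 0.04658 = 1.853 kg·m².
ω_f = I_p ω_i / I_f = (1.806)(46.0) / 1.853 = 44.84 rpm.

ω_f ≈ 44.8 rpm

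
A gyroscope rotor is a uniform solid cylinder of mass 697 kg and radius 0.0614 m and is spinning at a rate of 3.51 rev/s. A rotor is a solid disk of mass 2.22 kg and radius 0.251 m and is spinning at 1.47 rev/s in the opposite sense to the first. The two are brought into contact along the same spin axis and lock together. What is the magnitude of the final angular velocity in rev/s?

No external torque acts about the common axis, so total angular momentum is conserved.
Moments of inertia: I_A = ½(697)(0.0614)² = 1.314 kg·m²; I_B = ½(2.22)(0.251)² = 0.06993 kg·m².
Taking A's sense as positive: L = (1.314)(3.51) − (0.06993)(1.47) = 4.509 kg·m²·rev/s.
Combined I = 1.314 + 0.06993 = 1.384 kg·m².
ω_f = L / I = 4.509 / 1.384 = 3.258 rev/s.

|ω_f| ≈ 3.26 rev/s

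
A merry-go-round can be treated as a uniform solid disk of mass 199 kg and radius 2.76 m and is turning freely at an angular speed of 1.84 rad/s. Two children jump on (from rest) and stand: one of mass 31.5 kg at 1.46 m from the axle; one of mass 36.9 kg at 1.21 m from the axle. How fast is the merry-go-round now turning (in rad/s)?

ω_f ≈ 1.59 rad/s

No external torque acts about the axle; L_before = L_after.
I_p = ½(199)(2.76)² = 758.0 kg·m².
Added inertia Σmr² = (31.5)(1.46)² + (36.9)(1.21)² = 121.2 kg·m²; I_f = 758.0 + 121.2 = 879.1 kg·m².
ω_f = I_p ω_i / I_f = (758.0)(1.84) / 879.1 = 1.586 rad/s.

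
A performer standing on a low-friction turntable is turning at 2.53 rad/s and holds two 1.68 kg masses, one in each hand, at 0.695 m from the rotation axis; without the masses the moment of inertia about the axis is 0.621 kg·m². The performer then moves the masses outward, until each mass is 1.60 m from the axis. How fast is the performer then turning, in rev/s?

ω₂ ≈ 0.0980 rev/s

Angular momentum about the spin axis is conserved since the torque about it is zero.
I₁ = 0.621 + 2(1.68)(0.695)² = 2.244 kg·m²; I₂ = 0.621 + 2(1.68)(1.60)² = 9.223 kg·m².
ω₂ = I₁ω₁ / I₂ = (2.244)(2.53 rad/s) / (9.223) = 0.6156 rad/s = 0.09797 rev/s.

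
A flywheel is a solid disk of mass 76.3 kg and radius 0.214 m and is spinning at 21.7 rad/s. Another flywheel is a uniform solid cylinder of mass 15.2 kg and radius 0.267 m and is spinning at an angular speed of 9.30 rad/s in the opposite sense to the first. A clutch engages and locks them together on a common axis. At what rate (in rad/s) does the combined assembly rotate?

The coupling torques are internal; angular momentum about the shared axis is conserved.
Moments of inertia: I_A = ½(76.3)(0.214)² = 1.747 kg·m²; I_B = ½(15.2)(0.267)² = 0.5418 kg·m².
Taking A's sense as positive: L = (1.747)(21.7) − (0.5418)(9.30) = 32.87 kg·m²·rad/s.
Combined I = 1.747 + 0.5418 = 2.289 kg·m².
ω_f = L / I = 32.87 / 2.289 = 14.36 rad/s.

|ω_f| ≈ 14.4 rad/s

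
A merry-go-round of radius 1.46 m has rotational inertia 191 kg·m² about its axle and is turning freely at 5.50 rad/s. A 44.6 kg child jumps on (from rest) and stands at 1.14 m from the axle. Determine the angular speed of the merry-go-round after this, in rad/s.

No external torque acts about the axle; L_before = L_after.
Added inertia Σmr² = (44.6)(1.14)² = 57.96 kg·m²; I_f = 191.0 + 57.96 = 249.0 kg·m².
ω_f = I_p ω_i / I_f = (191.0)(5.50) / 249.0 = 4.220 rad/s.

ω_f ≈ 4.22 rad/s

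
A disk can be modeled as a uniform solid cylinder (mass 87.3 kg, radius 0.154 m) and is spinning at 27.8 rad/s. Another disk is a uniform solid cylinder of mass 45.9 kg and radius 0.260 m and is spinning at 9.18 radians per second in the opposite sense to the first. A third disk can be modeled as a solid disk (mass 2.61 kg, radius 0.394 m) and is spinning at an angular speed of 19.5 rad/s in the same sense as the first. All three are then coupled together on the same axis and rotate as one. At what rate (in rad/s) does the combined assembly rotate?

The coupling torques are internal; angular momentum about the shared axis is conserved.
Moments of inertia: I_A = ½(87.3)(0.154)² = 1.035 kg·m²; I_B = ½(45.9)(0.260)² = 1.551 kg·m²; I_C = ½(2.61)(0.394)² = 0.2026 kg·m².
Taking A's sense as positive: L = (1.035)(27.8) − (1.551)(9.18) + (0.2026)(19.5) = 18.49 kg·m²·rad/s.
Combined I = 1.035 + 1.551 + 0.2026 = 2.789 kg·m².
ω_f = L / I = 18.49 / 2.789 = 6.628 rad/s.

|ω_f| ≈ 6.63 rad/s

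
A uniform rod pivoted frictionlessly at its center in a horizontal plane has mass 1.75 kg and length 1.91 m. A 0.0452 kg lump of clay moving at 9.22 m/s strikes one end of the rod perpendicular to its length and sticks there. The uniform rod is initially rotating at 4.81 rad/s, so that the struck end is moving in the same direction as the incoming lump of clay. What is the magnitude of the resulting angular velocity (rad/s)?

|ω_f| ≈ 5.16 rad/s

About the pivot the impulsive forces during the collision are internal, so angular momentum about that axis is conserved.
I_p = (1/12)(1.75)(1.91)² = 0.5320 kg·m². Taking the sense of the lump of clay's angular momentum as positive, L_{lump} = m v R = (0.0452)(9.22)(1.91/2) = 0.3980 kg·m²/s.
L_i = +I_p ω_p + m v R = +(0.5320)(4.81) + 0.3980 = 2.957 kg·m²/s.
After sticking, I_f = I_p + m R² = 0.5320 + (0.0452)(1.91/2)² = 0.5732 kg·m².
ω_f = L_i / I_f = 2.957 / 0.5732 = 5.158 rad/s.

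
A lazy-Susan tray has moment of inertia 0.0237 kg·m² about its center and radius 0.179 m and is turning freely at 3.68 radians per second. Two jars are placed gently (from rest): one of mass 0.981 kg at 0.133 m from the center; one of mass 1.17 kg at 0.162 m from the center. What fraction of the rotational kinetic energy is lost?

fraction ≈ 0.670

No external torque acts about the center; L_before = L_after.
Added inertia Σmr² = (0.981)(0.133)² + (1.17)(0.162)² = 0.04806 kg·m²; I_f = 0.02370 + 0.04806 = 0.07176 kg·m².
ω_f = I_p ω_i / I_f = (0.02370)(3.68) / 0.07176 = 1.215 rad/s.
KE_i = ½(0.02370)(3.680 rad/s)² = 0.1605 J; KE_f = ½(0.07176)(1.215)² = 0.05300 J.
Fraction lost = 0.6697.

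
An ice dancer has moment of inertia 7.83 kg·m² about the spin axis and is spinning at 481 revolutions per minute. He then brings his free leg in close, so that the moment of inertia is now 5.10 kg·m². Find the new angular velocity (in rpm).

ω₂ ≈ 738 rpm

No external torque acts about the spin axis, so angular momentum is conserved.
ω₂ = I₁ω₁ / I₂ = (7.830)(481 rpm) / (5.100) = 738.5 rpm.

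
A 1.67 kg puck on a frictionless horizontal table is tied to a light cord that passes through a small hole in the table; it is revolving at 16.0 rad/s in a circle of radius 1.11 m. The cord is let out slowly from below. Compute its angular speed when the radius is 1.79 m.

ω₂ ≈ 6.15 rad/s

The constraining force is radial, so m r² ω about the center is conserved.
ω₂ = ω₁ (r₁/r₂)² = (16.0)(1.11/1.79)² = 6.153 rad/s.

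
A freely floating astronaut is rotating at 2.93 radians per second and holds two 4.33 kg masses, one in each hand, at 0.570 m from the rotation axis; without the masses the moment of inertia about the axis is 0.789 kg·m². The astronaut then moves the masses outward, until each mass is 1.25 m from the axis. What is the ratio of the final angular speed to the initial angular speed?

ω₂/ω₁ ≈ 0.252

With no external torque about the axis, L is conserved: I₁ω₁ = I₂ω₂.
I₁ = 0.789 + 2(4.33)(0.570)² = 3.603 kg·m²; I₂ = 0.789 + 2(4.33)(1.25)² = 14.32 kg·m².
ω₂/ω₁ = I₁/I₂ = 3.603 / 14.32 = 0.2516.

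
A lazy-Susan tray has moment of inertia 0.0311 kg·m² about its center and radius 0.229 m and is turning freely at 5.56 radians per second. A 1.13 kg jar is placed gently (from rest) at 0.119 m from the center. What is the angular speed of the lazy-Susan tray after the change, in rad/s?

The added mass arrives with no angular momentum about the center, and any external torque about the center is negligible, so the system's angular momentum is conserved.
Added inertia Σmr² = (1.13)(0.119)² = 0.01600 kg·m²; I_f = 0.03110 + 0.01600 = 0.04710 kg·m².
ω_f = I_p ω_i / I_f = (0.03110)(5.56) / 0.04710 = 3.671 rad/s.

ω_f ≈ 3.67 rad/s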